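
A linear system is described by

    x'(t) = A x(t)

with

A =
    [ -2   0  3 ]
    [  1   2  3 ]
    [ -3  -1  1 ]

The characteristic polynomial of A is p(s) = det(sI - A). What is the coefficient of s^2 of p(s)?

Expand det(sI - A) for the 3×3 matrix.
p(s) = s^3 - s^2 + 8s - 5.
(Check: constant term = det(-A) = (-1)^3 det A = -5; coefficient of s^2 = -tr A = -1.)
The coefficient of s^2 is -1.

-1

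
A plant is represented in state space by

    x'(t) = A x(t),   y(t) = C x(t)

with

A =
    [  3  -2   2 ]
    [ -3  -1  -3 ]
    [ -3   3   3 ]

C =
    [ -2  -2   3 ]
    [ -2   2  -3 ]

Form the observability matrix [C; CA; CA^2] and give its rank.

CA = [[-9, 15, 11], [-3, -7, -19]]
CA^2 = [[-105, 36, -30], [69, -44, -42]]
Observability matrix O = [C; CA; CA^2] = [[-2, -2, 3], [-2, 2, -3], [-9, 15, 11], [-3, -7, -19], [-105, 36, -30], [69, -44, -42]]
Take the 3×3 submatrix of O formed by rows 1, 2, 3: [[-2, -2, 3], [-2, 2, -3], [-9, 15, 11]]. Its determinant is (-2)·(2·11 - (-3)·15) - (-2)·((-2)·11 - (-3)·(-9)) + 3·((-2)·15 - 2·(-9)) = (-2)·67 - (-2)·(-49) + 3·(-12) = -268 ≠ 0.
So rank(O) ≥ 3; since O has 3 columns, rank(O) = 3.
rank(O) = 3 = n, so the pair (A, C) is completely observable.

3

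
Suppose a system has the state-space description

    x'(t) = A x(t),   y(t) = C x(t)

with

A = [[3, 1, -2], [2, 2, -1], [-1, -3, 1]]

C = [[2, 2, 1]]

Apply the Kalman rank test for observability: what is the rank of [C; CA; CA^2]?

CA = [[9, 3, -5]]
CA^2 = [[38, 30, -26]]
Observability matrix O = [C; CA; CA^2] = [[2, 2, 1], [9, 3, -5], [38, 30, -26]]
det(O) = 2·(3·(-26) - (-5)·30) - 2·(9·(-26) - (-5)·38) + 1·(9·30 - 3·38) = 2·72 - 2·(-44) + 1·156 = 388 ≠ 0, so rank(O) = 3.
rank(O) = 3 = n, so the pair (A, C) is completely observable.

3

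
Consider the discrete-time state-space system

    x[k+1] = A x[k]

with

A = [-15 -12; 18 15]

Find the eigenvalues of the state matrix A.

det(zI - A) = z^2 - (tr A)z + det A, with tr A = (-15) + 15 = 0 and det A = (-15)·15 - (-12)·18 = -225 - (-216) = -9.
So p(z) = det(zI - A) = z^2 - 9.
Factor z^2 - 9: two numbers with sum 0 and product -9 are 3 and -3, so z^2 - 9 = (z - 3)(z + 3).
Hence p(z) = (z - 3) (z + 3), with roots -3, 3.

-3, 3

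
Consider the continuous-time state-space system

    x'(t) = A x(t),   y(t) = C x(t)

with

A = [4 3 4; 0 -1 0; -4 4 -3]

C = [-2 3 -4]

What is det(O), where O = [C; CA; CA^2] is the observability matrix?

CA = [[8, -25, 4]]
CA^2 = [[16, 65, 20]]
Observability matrix O = [C; CA; CA^2] = [[-2, 3, -4], [8, -25, 4], [16, 65, 20]]
Expanding along the first row, det(O) = (-2)·((-25)·20 - 4·65) - 3·(8·20 - 4·16) + (-4)·(8·65 - (-25)·16) = (-2)·(-760) - 3·96 + (-4)·920 = -2448
Since det(O) ≠ 0, rank(O) = 3 and the system is completely observable.

-2448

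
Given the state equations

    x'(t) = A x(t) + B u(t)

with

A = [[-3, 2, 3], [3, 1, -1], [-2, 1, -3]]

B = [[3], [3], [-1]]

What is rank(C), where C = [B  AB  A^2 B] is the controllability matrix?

AB = [[-6], [13], [0]]
A^2B = [[44], [-5], [25]]
Controllability matrix C = [B  AB  A^2B] = [[3, -6, 44], [3, 13, -5], [-1, 0, 25]]
det(C) = 3·(13·25 - (-5)·0) - (-6)·(3·25 - (-5)·(-1)) + 44·(3·0 - 13·(-1)) = 3·325 - (-6)·70 + 44·13 = 1967 ≠ 0, so rank(C) = 3.
rank(C) = 3 = n, so the pair (A, B) is completely controllable.

3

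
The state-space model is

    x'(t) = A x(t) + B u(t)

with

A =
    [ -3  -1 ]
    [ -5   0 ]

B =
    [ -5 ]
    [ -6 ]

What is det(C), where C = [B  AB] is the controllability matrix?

1

AB = [[21], [25]]
Controllability matrix C = [B  AB] = [[-5, 21], [-6, 25]]
det(C) = (-5)·25 - 21·(-6) = -125 - (-126) = 1
Since det(C) ≠ 0, rank(C) = 2 and the system is completely controllable.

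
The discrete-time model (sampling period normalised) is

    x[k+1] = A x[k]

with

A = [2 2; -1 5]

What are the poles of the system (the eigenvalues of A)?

3, 4

det(zI - A) = z^2 - (tr A)z + det A, with tr A = 2 + 5 = 7 and det A = 2·5 - 2·(-1) = 10 - (-2) = 12.
So p(z) = det(zI - A) = z^2 - 7z + 12.
Factor z^2 - 7z + 12: two numbers with sum 7 and product 12 are 4 and 3, so z^2 - 7z + 12 = (z - 4)(z - 3).
Hence p(z) = (z - 4) (z - 3), with roots 3, 4.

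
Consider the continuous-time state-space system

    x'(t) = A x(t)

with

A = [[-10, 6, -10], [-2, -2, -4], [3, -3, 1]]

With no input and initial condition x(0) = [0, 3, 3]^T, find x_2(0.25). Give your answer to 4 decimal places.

det(sI - A) = s^3 - (tr A)s^2 + (M11 + M22 + M33)s - det A, where Mii is the 2×2 principal minor of A obtained by deleting row i and column i.
tr A = (-10) + (-2) + 1 = -11; M11 = (-2)·1 - (-4)·(-3) = -2 - 12 = -14; M22 = (-10)·1 - (-10)·3 = -10 - (-30) = 20; M33 = (-10)·(-2) - 6·(-2) = 20 - (-12) = 32; sum of minors = 38.
det A = (-10)·((-2)·1 - (-4)·(-3)) - 6·((-2)·1 - (-4)·3) + (-10)·((-2)·(-3) - (-2)·3) = (-10)·(-14) - 6·10 + (-10)·12 = -40.
So p(s) = det(sI - A) = s^3 + 11s^2 + 38s + 40.
Rational-root test: any integer root divides 40. Testing small divisors, s = -2 works: p(-2) = -8 + 44 + (-76) + 40 = 0, so (s + 2) is a factor.
Dividing, p(s) = (s + 2)(s^2 + 9s + 20).
Factor s^2 + 9s + 20: two numbers with sum -9 and product 20 are -4 and -5, so s^2 + 9s + 20 = (s + 4)(s + 5).
Hence p(s) = (s + 2) (s + 4) (s + 5), with roots -5, -4, -2.
The eigenvalues -5, -4, -2 are distinct and real, so A is diagonalisable and x(t) = e^{At} x(0) = V diag(e^{λ_i t}) V^{-1} x(0), where the columns of V are the eigenvectors.
λ = -5: A - (-5)I = [[-5, 6, -10], [-2, 3, -4], [3, -3, 6]]. v must be orthogonal to every row; (row 1) × (row 2) = [6, 0, -3], so take v_1 = [2, 0, -1]^T.
λ = -4: A - (-4)I = [[-6, 6, -10], [-2, 2, -4], [3, -3, 5]]. v must be orthogonal to every row; (row 1) × (row 2) = [-4, -4, 0], so take v_2 = [1, 1, 0]^T.
λ = -2: A - (-2)I = [[-8, 6, -10], [-2, 0, -4], [3, -3, 3]]. v must be orthogonal to every row; (row 1) × (row 2) = [-24, -12, 12], so take v_3 = [2, 1, -1]^T.
V = [v_1 v_2 v_3] = [[2, 1, 2], [0, 1, 1], [-1, 0, -1]] has det V = -1, so V^{-1} = adj(V)/det V = [[1, -1, 1], [1, 0, 2], [-1, 1, -2]].
Modal coordinates z(0) = V^{-1} x(0): 1·0 + (-1)·3 + 1·3 = 0; 1·0 + 0·3 + 2·3 = 6; (-1)·0 + 1·3 + (-2)·3 = -3; so z(0) = [0, 6, -3]^T.
x_2(t) = Σ_i (v_i)_2 · z_i(0) · e^{λ_i t} (row 2 of V times the modal terms).
x_2(0.25) = 0·0·e^{-5·0.25} + 1·6·e^{-4·0.25} + 1·(-3)·e^{-2·0.25} = 0·0.286505 + 6·0.367879 + (-3)·0.606531 = 0.3877.

0.3877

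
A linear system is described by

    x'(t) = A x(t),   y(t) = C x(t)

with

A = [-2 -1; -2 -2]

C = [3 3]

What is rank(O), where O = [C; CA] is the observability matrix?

2

CA = [[-12, -9]]
Observability matrix O = [C; CA] = [[3, 3], [-12, -9]]
det(O) = 3·(-9) - 3·(-12) = -27 - (-36) = 9 ≠ 0, so rank(O) = 2.
rank(O) = 2 = n, so the pair (A, C) is completely observable.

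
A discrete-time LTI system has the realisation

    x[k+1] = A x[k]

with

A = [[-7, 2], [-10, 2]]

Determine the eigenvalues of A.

det(zI - A) = z^2 - (tr A)z + det A, with tr A = (-7) + 2 = -5 and det A = (-7)·2 - 2·(-10) = -14 - (-20) = 6.
So p(z) = det(zI - A) = z^2 + 5z + 6.
Factor z^2 + 5z + 6: two numbers with sum -5 and product 6 are -2 and -3, so z^2 + 5z + 6 = (z + 2)(z + 3).
Hence p(z) = (z + 2) (z + 3), with roots -3, -2.

-3, -2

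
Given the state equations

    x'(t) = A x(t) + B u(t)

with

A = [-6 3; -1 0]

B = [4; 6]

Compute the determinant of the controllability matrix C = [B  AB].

AB = [[-6], [-4]]
Controllability matrix C = [B  AB] = [[4, -6], [6, -4]]
det(C) = 4·(-4) - (-6)·6 = -16 - (-36) = 20
Since det(C) ≠ 0, rank(C) = 2 and the system is completely controllable.

20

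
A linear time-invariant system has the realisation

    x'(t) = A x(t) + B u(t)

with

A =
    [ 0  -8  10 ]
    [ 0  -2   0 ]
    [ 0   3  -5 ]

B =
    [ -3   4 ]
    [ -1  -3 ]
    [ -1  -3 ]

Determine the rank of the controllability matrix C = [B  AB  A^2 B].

2

AB = [[-2, -6], [2, 6], [2, 6]]
A^2B = [[4, 12], [-4, -12], [-4, -12]]
Controllability matrix C = [B  AB  A^2B] = [[-3, 4, -2, -6, 4, 12], [-1, -3, 2, 6, -4, -12], [-1, -3, 2, 6, -4, -12]]
The rows r1, r2, r3 of C are linearly dependent: -r2 + r3 = 0 (check each entry), so rank(C) ≤ 2.
The 2×2 minor from rows 1, 2, columns 1, 2 is (-3)·(-3) - 4·(-1) = 9 - (-4) = 13 ≠ 0, so rank(C) = 2.
rank(C) = 2 < n = 3, so the pair (A, B) is not completely controllable.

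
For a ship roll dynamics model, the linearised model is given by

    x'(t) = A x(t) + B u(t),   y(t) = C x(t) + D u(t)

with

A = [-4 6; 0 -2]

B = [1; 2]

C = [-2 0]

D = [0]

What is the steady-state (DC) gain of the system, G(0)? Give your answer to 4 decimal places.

G(0) = C(-A)^{-1}B + D = -C A^{-1} B + D.
det A = 8, so A^{-1} = (1/8)·adj(A) = [[-1/4, -3/4], [0, -1/2]]
A^{-1} B = [-7/4, -1]^T
C A^{-1} B = 7/2
G(0) = D - C A^{-1} B = 0 - (7/2) = -7/2 ≈ -3.5000

-3.5000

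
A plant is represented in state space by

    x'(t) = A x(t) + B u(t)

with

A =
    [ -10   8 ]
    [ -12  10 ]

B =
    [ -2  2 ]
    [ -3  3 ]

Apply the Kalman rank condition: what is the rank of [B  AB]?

1

AB = [[-4, 4], [-6, 6]]
Controllability matrix C = [B  AB] = [[-2, 2, -4, 4], [-3, 3, -6, 6]]
Every column of C is a scalar multiple of column 1 = [-2, -3] (multipliers 1, -1, 2, -2), so the columns span a one-dimensional space.
C ≠ 0, hence rank(C) = 1.
rank(C) = 1 < n = 2, so the pair (A, B) is not completely controllable.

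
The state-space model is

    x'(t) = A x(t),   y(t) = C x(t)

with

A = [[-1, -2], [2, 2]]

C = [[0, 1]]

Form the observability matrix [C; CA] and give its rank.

2

CA = [[2, 2]]
Observability matrix O = [C; CA] = [[0, 1], [2, 2]]
det(O) = 0·2 - 1·2 = 0 - 2 = -2 ≠ 0, so rank(O) = 2.
rank(O) = 2 = n, so the pair (A, C) is completely observable.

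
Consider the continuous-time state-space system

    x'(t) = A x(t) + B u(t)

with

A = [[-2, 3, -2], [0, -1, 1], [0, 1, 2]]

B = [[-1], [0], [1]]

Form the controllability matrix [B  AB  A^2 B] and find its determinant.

-2

AB = [[0], [1], [2]]
A^2B = [[-1], [1], [5]]
Controllability matrix C = [B  AB  A^2B] = [[-1, 0, -1], [0, 1, 1], [1, 2, 5]]
Expanding along the first row, det(C) = (-1)·(1·5 - 1·2) - 0·(0·5 - 1·1) + (-1)·(0·2 - 1·1) = (-1)·3 - 0·(-1) + (-1)·(-1) = -2
Since det(C) ≠ 0, rank(C) = 3 and the system is completely controllable.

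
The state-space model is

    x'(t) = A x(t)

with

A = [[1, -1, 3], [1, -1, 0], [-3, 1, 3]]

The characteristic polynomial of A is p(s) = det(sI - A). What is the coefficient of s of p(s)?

9

Expand det(sI - A) for the 3×3 matrix.
p(s) = s^3 - 3s^2 + 9s + 6.
(Check: constant term = det(-A) = (-1)^3 det A = 6; coefficient of s^2 = -tr A = -3.)
The coefficient of s is 9.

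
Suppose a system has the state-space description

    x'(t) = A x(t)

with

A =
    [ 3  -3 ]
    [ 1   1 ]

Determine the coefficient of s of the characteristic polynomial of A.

For a 2×2 matrix, det(sI - A) = s^2 - (tr A)s + det A.
tr A = 4, det A = 6.
So p(s) = s^2 - 4s + 6.
The coefficient of s is -4.

-4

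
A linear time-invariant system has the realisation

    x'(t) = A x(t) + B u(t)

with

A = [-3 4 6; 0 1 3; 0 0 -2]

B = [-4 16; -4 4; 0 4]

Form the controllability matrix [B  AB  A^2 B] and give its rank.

AB = [[-4, -8], [-4, 16], [0, -8]]
A^2B = [[-4, 40], [-4, -8], [0, 16]]
Controllability matrix C = [B  AB  A^2B] = [[-4, 16, -4, -8, -4, 40], [-4, 4, -4, 16, -4, -8], [0, 4, 0, -8, 0, 16]]
The rows r1, r2, r3 of C are linearly dependent: -r1 + r2 + 3·r3 = 0 (check each entry), so rank(C) ≤ 2.
The 2×2 minor from rows 1, 2, columns 1, 2 is (-4)·4 - 16·(-4) = -16 - (-64) = 48 ≠ 0, so rank(C) = 2.
rank(C) = 2 < n = 3, so the pair (A, B) is not completely controllable.

2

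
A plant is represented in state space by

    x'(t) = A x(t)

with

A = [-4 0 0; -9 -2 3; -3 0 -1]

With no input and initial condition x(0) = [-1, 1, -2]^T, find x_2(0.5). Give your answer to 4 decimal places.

0.3496

det(sI - A) = s^3 - (tr A)s^2 + (M11 + M22 + M33)s - det A, where Mii is the 2×2 principal minor of A obtained by deleting row i and column i.
tr A = (-4) + (-2) + (-1) = -7; M11 = (-2)·(-1) - 3·0 = 2 - 0 = 2; M22 = (-4)·(-1) - 0·(-3) = 4 - 0 = 4; M33 = (-4)·(-2) - 0·(-9) = 8 - 0 = 8; sum of minors = 14.
det A = (-4)·((-2)·(-1) - 3·0) - 0·((-9)·(-1) - 3·(-3)) + 0·((-9)·0 - (-2)·(-3)) = (-4)·2 - 0·18 + 0·(-6) = -8.
So p(s) = det(sI - A) = s^3 + 7s^2 + 14s + 8.
Rational-root test: any integer root divides 8. Testing small divisors, s = -1 works: p(-1) = -1 + 7 + (-14) + 8 = 0, so (s + 1) is a factor.
Dividing, p(s) = (s + 1)(s^2 + 6s + 8).
Factor s^2 + 6s + 8: two numbers with sum -6 and product 8 are -2 and -4, so s^2 + 6s + 8 = (s + 2)(s + 4).
Hence p(s) = (s + 1) (s + 2) (s + 4), with roots -4, -2, -1.
The eigenvalues -4, -2, -1 are distinct and real, so A is diagonalisable and x(t) = e^{At} x(0) = V diag(e^{λ_i t}) V^{-1} x(0), where the columns of V are the eigenvectors.
λ = -4: A - (-4)I = [[0, 0, 0], [-9, 2, 3], [-3, 0, 3]]. v must be orthogonal to every row; (row 2) × (row 3) = [6, 18, 6], so take v_1 = [-1, -3, -1]^T.
λ = -2: A - (-2)I = [[-2, 0, 0], [-9, 0, 3], [-3, 0, 1]]. v must be orthogonal to every row; (row 1) × (row 2) = [0, 6, 0], so take v_2 = [0, 1, 0]^T.
λ = -1: A - (-1)I = [[-3, 0, 0], [-9, -1, 3], [-3, 0, 0]]. v must be orthogonal to every row; (row 1) × (row 2) = [0, 9, 3], so take v_3 = [0, 3, 1]^T.
V = [v_1 v_2 v_3] = [[-1, 0, 0], [-3, 1, 3], [-1, 0, 1]] has det V = -1, so V^{-1} = adj(V)/det V = [[-1, 0, 0], [0, 1, -3], [-1, 0, 1]].
Modal coordinates z(0) = V^{-1} x(0): (-1)·(-1) + 0·1 + 0·(-2) = 1; 0·(-1) + 1·1 + (-3)·(-2) = 7; (-1)·(-1) + 0·1 + 1·(-2) = -1; so z(0) = [1, 7, -1]^T.
x_2(t) = Σ_i (v_i)_2 · z_i(0) · e^{λ_i t} (row 2 of V times the modal terms).
x_2(0.5) = (-3)·1·e^{-4·0.5} + 1·7·e^{-2·0.5} + 3·(-1)·e^{-1·0.5} = (-3)·0.135335 + 7·0.367879 + (-3)·0.606531 = 0.3496.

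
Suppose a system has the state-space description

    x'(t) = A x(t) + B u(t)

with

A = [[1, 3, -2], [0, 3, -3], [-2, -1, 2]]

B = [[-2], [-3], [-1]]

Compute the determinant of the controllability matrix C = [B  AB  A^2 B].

AB = [[-9], [-6], [5]]
A^2B = [[-37], [-33], [34]]
Controllability matrix C = [B  AB  A^2B] = [[-2, -9, -37], [-3, -6, -33], [-1, 5, 34]]
Expanding along the first row, det(C) = (-2)·((-6)·34 - (-33)·5) - (-9)·((-3)·34 - (-33)·(-1)) + (-37)·((-3)·5 - (-6)·(-1)) = (-2)·(-39) - (-9)·(-135) + (-37)·(-21) = -360
Since det(C) ≠ 0, rank(C) = 3 and the system is completely controllable.

-360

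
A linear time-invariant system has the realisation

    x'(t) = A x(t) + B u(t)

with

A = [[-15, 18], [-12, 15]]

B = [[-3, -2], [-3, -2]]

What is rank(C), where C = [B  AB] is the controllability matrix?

1

AB = [[-9, -6], [-9, -6]]
Controllability matrix C = [B  AB] = [[-3, -2, -9, -6], [-3, -2, -9, -6]]
Every column of C is a scalar multiple of column 1 = [-3, -3] (multipliers 1, 2/3, 3, 2), so the columns span a one-dimensional space.
C ≠ 0, hence rank(C) = 1.
rank(C) = 1 < n = 2, so the pair (A, B) is not completely controllable.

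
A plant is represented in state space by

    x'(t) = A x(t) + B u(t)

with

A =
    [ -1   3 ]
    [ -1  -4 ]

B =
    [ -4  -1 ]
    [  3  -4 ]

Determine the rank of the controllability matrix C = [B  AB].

AB = [[13, -11], [-8, 17]]
Controllability matrix C = [B  AB] = [[-4, -1, 13, -11], [3, -4, -8, 17]]
Take the 2×2 submatrix of C formed by columns 1, 2: [[-4, -1], [3, -4]]. Its determinant is (-4)·(-4) - (-1)·3 = 16 - (-3) = 19 ≠ 0.
So rank(C) ≥ 2; since C has 2 rows, rank(C) = 2.
rank(C) = 2 = n, so the pair (A, B) is completely controllable.

2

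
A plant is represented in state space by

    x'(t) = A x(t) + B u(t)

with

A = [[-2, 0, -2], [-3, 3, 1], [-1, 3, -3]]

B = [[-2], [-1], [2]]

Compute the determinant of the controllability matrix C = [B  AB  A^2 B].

-514

AB = [[0], [5], [-7]]
A^2B = [[14], [8], [36]]
Controllability matrix C = [B  AB  A^2B] = [[-2, 0, 14], [-1, 5, 8], [2, -7, 36]]
Expanding along the first row, det(C) = (-2)·(5·36 - 8·(-7)) - 0·((-1)·36 - 8·2) + 14·((-1)·(-7) - 5·2) = (-2)·236 - 0·(-52) + 14·(-3) = -514
Since det(C) ≠ 0, rank(C) = 3 and the system is completely controllable.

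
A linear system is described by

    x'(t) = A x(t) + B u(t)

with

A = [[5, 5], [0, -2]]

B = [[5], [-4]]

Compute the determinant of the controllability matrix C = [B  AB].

60

AB = [[5], [8]]
Controllability matrix C = [B  AB] = [[5, 5], [-4, 8]]
det(C) = 5·8 - 5·(-4) = 40 - (-20) = 60
Since det(C) ≠ 0, rank(C) = 2 and the system is completely controllable.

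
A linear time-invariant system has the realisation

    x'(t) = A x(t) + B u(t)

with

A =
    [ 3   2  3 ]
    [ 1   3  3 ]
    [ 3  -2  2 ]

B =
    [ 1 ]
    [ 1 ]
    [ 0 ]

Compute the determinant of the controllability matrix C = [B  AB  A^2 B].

-3

AB = [[5], [4], [1]]
A^2B = [[26], [20], [9]]
Controllability matrix C = [B  AB  A^2B] = [[1, 5, 26], [1, 4, 20], [0, 1, 9]]
Expanding along the first row, det(C) = 1·(4·9 - 20·1) - 5·(1·9 - 20·0) + 26·(1·1 - 4·0) = 1·16 - 5·9 + 26·1 = -3
Since det(C) ≠ 0, rank(C) = 3 and the system is completely controllable.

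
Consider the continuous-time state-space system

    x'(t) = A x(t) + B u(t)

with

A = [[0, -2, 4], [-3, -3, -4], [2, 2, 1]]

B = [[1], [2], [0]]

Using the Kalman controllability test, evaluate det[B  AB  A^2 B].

434

AB = [[-4], [-9], [6]]
A^2B = [[42], [15], [-20]]
Controllability matrix C = [B  AB  A^2B] = [[1, -4, 42], [2, -9, 15], [0, 6, -20]]
Expanding along the first row, det(C) = 1·((-9)·(-20) - 15·6) - (-4)·(2·(-20) - 15·0) + 42·(2·6 - (-9)·0) = 1·90 - (-4)·(-40) + 42·12 = 434
Since det(C) ≠ 0, rank(C) = 3 and the system is completely controllable.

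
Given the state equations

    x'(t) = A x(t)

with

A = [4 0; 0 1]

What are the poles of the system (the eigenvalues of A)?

1, 4

det(sI - A) = s^2 - (tr A)s + det A, with tr A = 4 + 1 = 5 and det A = 4·1 - 0·0 = 4 - 0 = 4.
So p(s) = det(sI - A) = s^2 - 5s + 4.
Factor s^2 - 5s + 4: two numbers with sum 5 and product 4 are 4 and 1, so s^2 - 5s + 4 = (s - 4)(s - 1).
Hence p(s) = (s - 4) (s - 1), with roots 1, 4.
At least one eigenvalue has non-negative real part, so the system is not asymptotically stable.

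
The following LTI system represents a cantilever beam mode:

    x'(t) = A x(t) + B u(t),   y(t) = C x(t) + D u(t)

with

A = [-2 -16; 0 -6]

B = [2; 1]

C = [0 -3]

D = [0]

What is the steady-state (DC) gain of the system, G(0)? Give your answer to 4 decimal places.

-0.5000

G(0) = C(-A)^{-1}B + D = -C A^{-1} B + D.
det A = 12, so A^{-1} = (1/12)·adj(A) = [[-1/2, 4/3], [0, -1/6]]
A^{-1} B = [1/3, -1/6]^T
C A^{-1} B = 1/2
G(0) = D - C A^{-1} B = 0 - (1/2) = -1/2 ≈ -0.5000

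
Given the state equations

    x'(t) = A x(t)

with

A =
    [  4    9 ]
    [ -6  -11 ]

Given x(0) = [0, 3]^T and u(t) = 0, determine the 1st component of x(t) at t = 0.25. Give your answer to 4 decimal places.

det(sI - A) = s^2 - (tr A)s + det A, with tr A = 4 + (-11) = -7 and det A = 4·(-11) - 9·(-6) = -44 - (-54) = 10.
So p(s) = det(sI - A) = s^2 + 7s + 10.
Factor s^2 + 7s + 10: two numbers with sum -7 and product 10 are -2 and -5, so s^2 + 7s + 10 = (s + 2)(s + 5).
Hence p(s) = (s + 2) (s + 5), with roots -5, -2.
The eigenvalues -5, -2 are distinct and real, so A is diagonalisable and x(t) = e^{At} x(0) = V diag(e^{λ_i t}) V^{-1} x(0), where the columns of V are the eigenvectors.
λ = -5: A - (-5)I = [[9, 9], [-6, -6]]. Row 1 gives 9·v1 + 9·v2 = 0, so take v_1 = [-1, 1]^T.
λ = -2: A - (-2)I = [[6, 9], [-6, -9]]. Row 1 gives 6·v1 + 9·v2 = 0, so take v_2 = [-3, 2]^T.
V = [v_1 v_2] = [[-1, -3], [1, 2]] has det V = 1, so V^{-1} = adj(V)/det V = [[2, 3], [-1, -1]].
Modal coordinates z(0) = V^{-1} x(0): 2·0 + 3·3 = 9; (-1)·0 + (-1)·3 = -3; so z(0) = [9, -3]^T.
x_1(t) = Σ_i (v_i)_1 · z_i(0) · e^{λ_i t} (row 1 of V times the modal terms).
x_1(0.25) = (-1)·9·e^{-5·0.25} + (-3)·(-3)·e^{-2·0.25} = (-9)·0.286505 + 9·0.606531 = 2.8802.

2.8802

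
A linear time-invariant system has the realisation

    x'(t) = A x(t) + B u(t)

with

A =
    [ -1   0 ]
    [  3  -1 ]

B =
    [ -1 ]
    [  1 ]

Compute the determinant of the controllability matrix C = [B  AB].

3

AB = [[1], [-4]]
Controllability matrix C = [B  AB] = [[-1, 1], [1, -4]]
det(C) = (-1)·(-4) - 1·1 = 4 - 1 = 3
Since det(C) ≠ 0, rank(C) = 2 and the system is completely controllable.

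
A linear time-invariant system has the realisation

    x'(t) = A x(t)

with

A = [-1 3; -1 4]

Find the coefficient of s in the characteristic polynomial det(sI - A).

-3

For a 2×2 matrix, det(sI - A) = s^2 - (tr A)s + det A.
tr A = 3, det A = -1.
So p(s) = s^2 - 3s - 1.
The coefficient of s is -3.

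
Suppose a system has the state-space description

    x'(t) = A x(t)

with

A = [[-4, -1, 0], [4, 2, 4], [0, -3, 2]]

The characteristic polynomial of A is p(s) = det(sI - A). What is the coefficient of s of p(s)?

Expand det(sI - A) for the 3×3 matrix.
p(s) = s^3 + 4s + 56.
(Check: constant term = det(-A) = (-1)^3 det A = 56; coefficient of s^2 = -tr A = 0.)
The coefficient of s is 4.

4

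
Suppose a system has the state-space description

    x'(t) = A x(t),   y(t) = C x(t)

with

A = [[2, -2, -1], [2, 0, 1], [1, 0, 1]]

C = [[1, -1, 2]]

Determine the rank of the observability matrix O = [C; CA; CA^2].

CA = [[2, -2, 0]]
CA^2 = [[0, -4, -4]]
Observability matrix O = [C; CA; CA^2] = [[1, -1, 2], [2, -2, 0], [0, -4, -4]]
det(O) = 1·((-2)·(-4) - 0·(-4)) - (-1)·(2·(-4) - 0·0) + 2·(2·(-4) - (-2)·0) = 1·8 - (-1)·(-8) + 2·(-8) = -16 ≠ 0, so rank(O) = 3.
rank(O) = 3 = n, so the pair (A, C) is completely observable.

3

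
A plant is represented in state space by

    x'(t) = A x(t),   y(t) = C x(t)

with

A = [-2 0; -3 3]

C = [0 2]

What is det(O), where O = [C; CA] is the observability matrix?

12

CA = [[-6, 6]]
Observability matrix O = [C; CA] = [[0, 2], [-6, 6]]
det(O) = 0·6 - 2·(-6) = 0 - (-12) = 12
Since det(O) ≠ 0, rank(O) = 2 and the system is completely observable.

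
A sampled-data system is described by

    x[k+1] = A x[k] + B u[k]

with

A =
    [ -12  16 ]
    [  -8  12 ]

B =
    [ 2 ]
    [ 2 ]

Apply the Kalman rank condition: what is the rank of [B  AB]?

AB = [[8], [8]]
Controllability matrix C = [B  AB] = [[2, 8], [2, 8]]
Every column of C is a scalar multiple of column 1 = [2, 2] (multipliers 1, 4), so the columns span a one-dimensional space.
C ≠ 0, hence rank(C) = 1.
rank(C) = 1 < n = 2, so the pair (A, B) is not completely controllable.

1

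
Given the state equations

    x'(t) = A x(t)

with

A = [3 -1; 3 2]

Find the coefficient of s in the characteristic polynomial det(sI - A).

For a 2×2 matrix, det(sI - A) = s^2 - (tr A)s + det A.
tr A = 5, det A = 9.
So p(s) = s^2 - 5s + 9.
The coefficient of s is -5.

-5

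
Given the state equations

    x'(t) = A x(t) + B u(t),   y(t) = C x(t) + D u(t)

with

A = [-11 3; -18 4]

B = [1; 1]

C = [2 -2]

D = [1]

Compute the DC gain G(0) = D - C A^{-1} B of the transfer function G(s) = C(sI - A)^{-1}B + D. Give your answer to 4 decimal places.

2.2000

G(0) = C(-A)^{-1}B + D = -C A^{-1} B + D.
det A = 10, so A^{-1} = (1/10)·adj(A) = [[2/5, -3/10], [9/5, -11/10]]
A^{-1} B = [1/10, 7/10]^T
C A^{-1} B = -6/5
G(0) = D - C A^{-1} B = 1 - (-6/5) = 11/5 ≈ 2.2000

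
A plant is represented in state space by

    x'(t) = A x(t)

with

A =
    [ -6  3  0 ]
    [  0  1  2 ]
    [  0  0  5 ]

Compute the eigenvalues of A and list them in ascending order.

det(sI - A) = s^3 - (tr A)s^2 + (M11 + M22 + M33)s - det A, where Mii is the 2×2 principal minor of A obtained by deleting row i and column i.
tr A = (-6) + 1 + 5 = 0; M11 = 1·5 - 2·0 = 5 - 0 = 5; M22 = (-6)·5 - 0·0 = -30 - 0 = -30; M33 = (-6)·1 - 3·0 = -6 - 0 = -6; sum of minors = -31.
det A = (-6)·(1·5 - 2·0) - 3·(0·5 - 2·0) + 0·(0·0 - 1·0) = (-6)·5 - 3·0 + 0·0 = -30.
So p(s) = det(sI - A) = s^3 - 31s + 30.
Rational-root test: any integer root divides 30. Testing small divisors, s = 1 works: p(1) = 1 + 0 + (-31) + 30 = 0, so (s - 1) is a factor.
Dividing, p(s) = (s - 1)(s^2 + s - 30).
Factor s^2 + s - 30: two numbers with sum -1 and product -30 are 5 and -6, so s^2 + s - 30 = (s - 5)(s + 6).
Hence p(s) = (s - 5) (s - 1) (s + 6), with roots -6, 1, 5.
At least one eigenvalue has non-negative real part, so the system is not asymptotically stable.

-6, 1, 5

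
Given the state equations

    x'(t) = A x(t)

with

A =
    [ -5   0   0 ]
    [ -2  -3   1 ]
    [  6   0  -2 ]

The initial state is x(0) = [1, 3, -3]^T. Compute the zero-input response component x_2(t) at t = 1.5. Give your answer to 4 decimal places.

det(sI - A) = s^3 - (tr A)s^2 + (M11 + M22 + M33)s - det A, where Mii is the 2×2 principal minor of A obtained by deleting row i and column i.
tr A = (-5) + (-3) + (-2) = -10; M11 = (-3)·(-2) - 1·0 = 6 - 0 = 6; M22 = (-5)·(-2) - 0·6 = 10 - 0 = 10; M33 = (-5)·(-3) - 0·(-2) = 15 - 0 = 15; sum of minors = 31.
det A = (-5)·((-3)·(-2) - 1·0) - 0·((-2)·(-2) - 1·6) + 0·((-2)·0 - (-3)·6) = (-5)·6 - 0·(-2) + 0·18 = -30.
So p(s) = det(sI - A) = s^3 + 10s^2 + 31s + 30.
Rational-root test: any integer root divides 30. Testing small divisors, s = -2 works: p(-2) = -8 + 40 + (-62) + 30 = 0, so (s + 2) is a factor.
Dividing, p(s) = (s + 2)(s^2 + 8s + 15).
Factor s^2 + 8s + 15: two numbers with sum -8 and product 15 are -3 and -5, so s^2 + 8s + 15 = (s + 3)(s + 5).
Hence p(s) = (s + 2) (s + 3) (s + 5), with roots -5, -3, -2.
The eigenvalues -5, -3, -2 are distinct and real, so A is diagonalisable and x(t) = e^{At} x(0) = V diag(e^{λ_i t}) V^{-1} x(0), where the columns of V are the eigenvectors.
λ = -5: A - (-5)I = [[0, 0, 0], [-2, 2, 1], [6, 0, 3]]. v must be orthogonal to every row; (row 2) × (row 3) = [6, 12, -12], so take v_1 = [1, 2, -2]^T.
λ = -3: A - (-3)I = [[-2, 0, 0], [-2, 0, 1], [6, 0, 1]]. v must be orthogonal to every row; (row 1) × (row 2) = [0, 2, 0], so take v_2 = [0, -1, 0]^T.
λ = -2: A - (-2)I = [[-3, 0, 0], [-2, -1, 1], [6, 0, 0]]. v must be orthogonal to every row; (row 1) × (row 2) = [0, 3, 3], so take v_3 = [0, -1, -1]^T.
V = [v_1 v_2 v_3] = [[1, 0, 0], [2, -1, -1], [-2, 0, -1]] has det V = 1, so V^{-1} = adj(V)/det V = [[1, 0, 0], [4, -1, 1], [-2, 0, -1]].
Modal coordinates z(0) = V^{-1} x(0): 1·1 + 0·3 + 0·(-3) = 1; 4·1 + (-1)·3 + 1·(-3) = -2; (-2)·1 + 0·3 + (-1)·(-3) = 1; so z(0) = [1, -2, 1]^T.
x_2(t) = Σ_i (v_i)_2 · z_i(0) · e^{λ_i t} (row 2 of V times the modal terms).
x_2(1.5) = 2·1·e^{-5·1.5} + (-1)·(-2)·e^{-3·1.5} + (-1)·1·e^{-2·1.5} = 2·0.000553 + 2·0.011109 + (-1)·0.049787 = -0.0265.

-0.0265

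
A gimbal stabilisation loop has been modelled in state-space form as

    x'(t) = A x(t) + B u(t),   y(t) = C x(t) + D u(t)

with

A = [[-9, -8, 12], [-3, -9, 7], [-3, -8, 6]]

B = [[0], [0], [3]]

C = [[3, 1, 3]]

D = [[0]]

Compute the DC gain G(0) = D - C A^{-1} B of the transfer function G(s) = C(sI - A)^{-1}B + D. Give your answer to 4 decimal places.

G(0) = C(-A)^{-1}B + D = -C A^{-1} B + D.
det A = -30, so A^{-1} = (1/-30)·adj(A) = [[-1/15, 8/5, -26/15], [1/10, 3/5, -9/10], [1/10, 8/5, -19/10]]
A^{-1} B = [-26/5, -27/10, -57/10]^T
C A^{-1} B = -177/5
G(0) = D - C A^{-1} B = 0 - (-177/5) = 177/5 ≈ 35.4000

35.4000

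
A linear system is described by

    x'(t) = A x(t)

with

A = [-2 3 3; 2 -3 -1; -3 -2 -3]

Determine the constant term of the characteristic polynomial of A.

26

Expand det(sI - A) for the 3×3 matrix.
p(s) = s^3 + 8s^2 + 22s + 26.
(Check: constant term = det(-A) = (-1)^3 det A = 26; coefficient of s^2 = -tr A = 8.)
The constant term is 26.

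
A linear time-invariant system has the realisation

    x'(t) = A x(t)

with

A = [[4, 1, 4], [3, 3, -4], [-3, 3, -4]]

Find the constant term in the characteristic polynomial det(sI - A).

Expand det(sI - A) for the 3×3 matrix.
p(s) = s^3 - 3s^2 + 5s - 96.
(Check: constant term = det(-A) = (-1)^3 det A = -96; coefficient of s^2 = -tr A = -3.)
The constant term is -96.

-96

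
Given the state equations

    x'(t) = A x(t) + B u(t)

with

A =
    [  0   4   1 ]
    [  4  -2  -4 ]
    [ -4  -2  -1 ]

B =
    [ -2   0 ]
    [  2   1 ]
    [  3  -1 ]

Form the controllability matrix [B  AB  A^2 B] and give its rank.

3

AB = [[11, 3], [-24, 2], [1, -1]]
A^2B = [[-95, 7], [88, 12], [3, -15]]
Controllability matrix C = [B  AB  A^2B] = [[-2, 0, 11, 3, -95, 7], [2, 1, -24, 2, 88, 12], [3, -1, 1, -1, 3, -15]]
Take the 3×3 submatrix of C formed by columns 1, 2, 3: [[-2, 0, 11], [2, 1, -24], [3, -1, 1]]. Its determinant is (-2)·(1·1 - (-24)·(-1)) - 0·(2·1 - (-24)·3) + 11·(2·(-1) - 1·3) = (-2)·(-23) - 0·74 + 11·(-5) = -9 ≠ 0.
So rank(C) ≥ 3; since C has 3 rows, rank(C) = 3.
rank(C) = 3 = n, so the pair (A, B) is completely controllable.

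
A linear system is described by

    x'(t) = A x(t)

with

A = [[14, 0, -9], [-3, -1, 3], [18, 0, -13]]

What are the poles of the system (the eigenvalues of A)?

-4, -1, 5

det(sI - A) = s^3 - (tr A)s^2 + (M11 + M22 + M33)s - det A, where Mii is the 2×2 principal minor of A obtained by deleting row i and column i.
tr A = 14 + (-1) + (-13) = 0; M11 = (-1)·(-13) - 3·0 = 13 - 0 = 13; M22 = 14·(-13) - (-9)·18 = -182 - (-162) = -20; M33 = 14·(-1) - 0·(-3) = -14 - 0 = -14; sum of minors = -21.
det A = 14·((-1)·(-13) - 3·0) - 0·((-3)·(-13) - 3·18) + (-9)·((-3)·0 - (-1)·18) = 14·13 - 0·(-15) + (-9)·18 = 20.
So p(s) = det(sI - A) = s^3 - 21s - 20.
Rational-root test: any integer root divides -20. Testing small divisors, s = -1 works: p(-1) = -1 + 0 + 21 + (-20) = 0, so (s + 1) is a factor.
Dividing, p(s) = (s + 1)(s^2 - s - 20).
Factor s^2 - s - 20: two numbers with sum 1 and product -20 are 5 and -4, so s^2 - s - 20 = (s - 5)(s + 4).
Hence p(s) = (s - 5) (s + 1) (s + 4), with roots -4, -1, 5.
At least one eigenvalue has non-negative real part, so the system is not asymptotically stable.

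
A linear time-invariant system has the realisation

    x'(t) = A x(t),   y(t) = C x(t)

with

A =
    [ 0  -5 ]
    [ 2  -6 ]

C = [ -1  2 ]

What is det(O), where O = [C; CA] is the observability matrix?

CA = [[4, -7]]
Observability matrix O = [C; CA] = [[-1, 2], [4, -7]]
det(O) = (-1)·(-7) - 2·4 = 7 - 8 = -1
Since det(O) ≠ 0, rank(O) = 2 and the system is completely observable.

-1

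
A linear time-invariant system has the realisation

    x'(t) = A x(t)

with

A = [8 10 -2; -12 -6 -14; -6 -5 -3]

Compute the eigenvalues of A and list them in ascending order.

-4, -1, 4

det(sI - A) = s^3 - (tr A)s^2 + (M11 + M22 + M33)s - det A, where Mii is the 2×2 principal minor of A obtained by deleting row i and column i.
tr A = 8 + (-6) + (-3) = -1; M11 = (-6)·(-3) - (-14)·(-5) = 18 - 70 = -52; M22 = 8·(-3) - (-2)·(-6) = -24 - 12 = -36; M33 = 8·(-6) - 10·(-12) = -48 - (-120) = 72; sum of minors = -16.
det A = 8·((-6)·(-3) - (-14)·(-5)) - 10·((-12)·(-3) - (-14)·(-6)) + (-2)·((-12)·(-5) - (-6)·(-6)) = 8·(-52) - 10·(-48) + (-2)·24 = 16.
So p(s) = det(sI - A) = s^3 + s^2 - 16s - 16.
Rational-root test: any integer root divides -16. Testing small divisors, s = -1 works: p(-1) = -1 + 1 + 16 + (-16) = 0, so (s + 1) is a factor.
Dividing, p(s) = (s + 1)(s^2 - 16).
Factor s^2 - 16: two numbers with sum 0 and product -16 are 4 and -4, so s^2 - 16 = (s - 4)(s + 4).
Hence p(s) = (s - 4) (s + 1) (s + 4), with roots -4, -1, 4.
At least one eigenvalue has non-negative real part, so the system is not asymptotically stable.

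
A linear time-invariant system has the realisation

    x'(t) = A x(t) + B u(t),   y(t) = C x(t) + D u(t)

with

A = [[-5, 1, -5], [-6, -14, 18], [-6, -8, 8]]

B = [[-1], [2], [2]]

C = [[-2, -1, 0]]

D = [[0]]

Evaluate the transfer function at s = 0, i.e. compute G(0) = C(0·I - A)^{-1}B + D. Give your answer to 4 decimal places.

G(0) = C(-A)^{-1}B + D = -C A^{-1} B + D.
det A = -40, so A^{-1} = (1/-40)·adj(A) = [[-4/5, -4/5, 13/10], [3/2, 7/4, -3], [9/10, 23/20, -19/10]]
A^{-1} B = [9/5, -4, -12/5]^T
C A^{-1} B = 2/5
G(0) = D - C A^{-1} B = 0 - (2/5) = -2/5 ≈ -0.4000

-0.4000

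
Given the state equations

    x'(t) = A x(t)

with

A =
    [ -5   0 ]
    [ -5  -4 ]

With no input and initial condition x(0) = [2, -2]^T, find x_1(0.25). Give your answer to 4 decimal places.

det(sI - A) = s^2 - (tr A)s + det A, with tr A = (-5) + (-4) = -9 and det A = (-5)·(-4) - 0·(-5) = 20 - 0 = 20.
So p(s) = det(sI - A) = s^2 + 9s + 20.
Factor s^2 + 9s + 20: two numbers with sum -9 and product 20 are -4 and -5, so s^2 + 9s + 20 = (s + 4)(s + 5).
Hence p(s) = (s + 4) (s + 5), with roots -5, -4.
The eigenvalues -5, -4 are distinct and real, so A is diagonalisable and x(t) = e^{At} x(0) = V diag(e^{λ_i t}) V^{-1} x(0), where the columns of V are the eigenvectors.
λ = -5: A - (-5)I = [[0, 0], [-5, 1]]. Row 2 gives (-5)·v1 + 1·v2 = 0, so take v_1 = [1, 5]^T.
λ = -4: A - (-4)I = [[-1, 0], [-5, 0]]. Row 1 gives (-1)·v1 + 0·v2 = 0, so take v_2 = [0, 1]^T.
V = [v_1 v_2] = [[1, 0], [5, 1]] has det V = 1, so V^{-1} = adj(V)/det V = [[1, 0], [-5, 1]].
Modal coordinates z(0) = V^{-1} x(0): 1·2 + 0·(-2) = 2; (-5)·2 + 1·(-2) = -12; so z(0) = [2, -12]^T.
x_1(t) = Σ_i (v_i)_1 · z_i(0) · e^{λ_i t} (row 1 of V times the modal terms).
x_1(0.25) = 1·2·e^{-5·0.25} + 0·(-12)·e^{-4·0.25} = 2·0.286505 + 0·0.367879 = 0.5730.

0.5730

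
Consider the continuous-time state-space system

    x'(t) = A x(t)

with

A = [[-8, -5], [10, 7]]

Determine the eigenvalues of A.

det(sI - A) = s^2 - (tr A)s + det A, with tr A = (-8) + 7 = -1 and det A = (-8)·7 - (-5)·10 = -56 - (-50) = -6.
So p(s) = det(sI - A) = s^2 + s - 6.
Factor s^2 + s - 6: two numbers with sum -1 and product -6 are 2 and -3, so s^2 + s - 6 = (s - 2)(s + 3).
Hence p(s) = (s - 2) (s + 3), with roots -3, 2.
At least one eigenvalue has non-negative real part, so the system is not asymptotically stable.

-3, 2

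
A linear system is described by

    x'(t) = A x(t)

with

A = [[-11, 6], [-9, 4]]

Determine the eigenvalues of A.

det(sI - A) = s^2 - (tr A)s + det A, with tr A = (-11) + 4 = -7 and det A = (-11)·4 - 6·(-9) = -44 - (-54) = 10.
So p(s) = det(sI - A) = s^2 + 7s + 10.
Factor s^2 + 7s + 10: two numbers with sum -7 and product 10 are -2 and -5, so s^2 + 7s + 10 = (s + 2)(s + 5).
Hence p(s) = (s + 2) (s + 5), with roots -5, -2.
All eigenvalues have negative real part, so the system is asymptotically stable.

-5, -2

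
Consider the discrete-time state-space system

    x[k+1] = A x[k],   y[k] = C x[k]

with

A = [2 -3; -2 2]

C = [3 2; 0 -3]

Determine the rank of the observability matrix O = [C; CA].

CA = [[2, -5], [6, -6]]
Observability matrix O = [C; CA] = [[3, 2], [0, -3], [2, -5], [6, -6]]
Take the 2×2 submatrix of O formed by rows 1, 2: [[3, 2], [0, -3]]. Its determinant is 3·(-3) - 2·0 = -9 - 0 = -9 ≠ 0.
So rank(O) ≥ 2; since O has 2 columns, rank(O) = 2.
rank(O) = 2 = n, so the pair (A, C) is completely observable.

2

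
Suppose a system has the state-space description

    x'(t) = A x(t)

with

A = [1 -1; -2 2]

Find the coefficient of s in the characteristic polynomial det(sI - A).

For a 2×2 matrix, det(sI - A) = s^2 - (tr A)s + det A.
tr A = 3, det A = 0.
So p(s) = s^2 - 3s.
The coefficient of s is -3.

-3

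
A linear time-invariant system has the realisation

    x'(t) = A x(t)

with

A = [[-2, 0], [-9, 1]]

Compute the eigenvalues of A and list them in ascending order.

det(sI - A) = s^2 - (tr A)s + det A, with tr A = (-2) + 1 = -1 and det A = (-2)·1 - 0·(-9) = -2 - 0 = -2.
So p(s) = det(sI - A) = s^2 + s - 2.
Factor s^2 + s - 2: two numbers with sum -1 and product -2 are 1 and -2, so s^2 + s - 2 = (s - 1)(s + 2).
Hence p(s) = (s - 1) (s + 2), with roots -2, 1.
At least one eigenvalue has non-negative real part, so the system is not asymptotically stable.

-2, 1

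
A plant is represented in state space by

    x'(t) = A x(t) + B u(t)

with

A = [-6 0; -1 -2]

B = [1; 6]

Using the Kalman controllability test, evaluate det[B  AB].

23

AB = [[-6], [-13]]
Controllability matrix C = [B  AB] = [[1, -6], [6, -13]]
det(C) = 1·(-13) - (-6)·6 = -13 - (-36) = 23
Since det(C) ≠ 0, rank(C) = 2 and the system is completely controllable.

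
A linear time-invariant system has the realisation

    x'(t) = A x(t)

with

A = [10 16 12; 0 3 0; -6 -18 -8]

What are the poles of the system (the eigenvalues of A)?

-2, 3, 4

det(sI - A) = s^3 - (tr A)s^2 + (M11 + M22 + M33)s - det A, where Mii is the 2×2 principal minor of A obtained by deleting row i and column i.
tr A = 10 + 3 + (-8) = 5; M11 = 3·(-8) - 0·(-18) = -24 - 0 = -24; M22 = 10·(-8) - 12·(-6) = -80 - (-72) = -8; M33 = 10·3 - 16·0 = 30 - 0 = 30; sum of minors = -2.
det A = 10·(3·(-8) - 0·(-18)) - 16·(0·(-8) - 0·(-6)) + 12·(0·(-18) - 3·(-6)) = 10·(-24) - 16·0 + 12·18 = -24.
So p(s) = det(sI - A) = s^3 - 5s^2 - 2s + 24.
Rational-root test: any integer root divides 24. Testing small divisors, s = -2 works: p(-2) = -8 + (-20) + 4 + 24 = 0, so (s + 2) is a factor.
Dividing, p(s) = (s + 2)(s^2 - 7s + 12).
Factor s^2 - 7s + 12: two numbers with sum 7 and product 12 are 4 and 3, so s^2 - 7s + 12 = (s - 4)(s - 3).
Hence p(s) = (s - 4) (s - 3) (s + 2), with roots -2, 3, 4.
At least one eigenvalue has non-negative real part, so the system is not asymptotically stable.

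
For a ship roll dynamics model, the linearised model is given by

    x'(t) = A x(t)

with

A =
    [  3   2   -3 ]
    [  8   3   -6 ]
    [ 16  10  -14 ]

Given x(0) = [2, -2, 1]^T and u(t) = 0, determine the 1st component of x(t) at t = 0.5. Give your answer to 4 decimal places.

1.8819

det(sI - A) = s^3 - (tr A)s^2 + (M11 + M22 + M33)s - det A, where Mii is the 2×2 principal minor of A obtained by deleting row i and column i.
tr A = 3 + 3 + (-14) = -8; M11 = 3·(-14) - (-6)·10 = -42 - (-60) = 18; M22 = 3·(-14) - (-3)·16 = -42 - (-48) = 6; M33 = 3·3 - 2·8 = 9 - 16 = -7; sum of minors = 17.
det A = 3·(3·(-14) - (-6)·10) - 2·(8·(-14) - (-6)·16) + (-3)·(8·10 - 3·16) = 3·18 - 2·(-16) + (-3)·32 = -10.
So p(s) = det(sI - A) = s^3 + 8s^2 + 17s + 10.
Rational-root test: any integer root divides 10. Testing small divisors, s = -1 works: p(-1) = -1 + 8 + (-17) + 10 = 0, so (s + 1) is a factor.
Dividing, p(s) = (s + 1)(s^2 + 7s + 10).
Factor s^2 + 7s + 10: two numbers with sum -7 and product 10 are -2 and -5, so s^2 + 7s + 10 = (s + 2)(s + 5).
Hence p(s) = (s + 1) (s + 2) (s + 5), with roots -5, -2, -1.
The eigenvalues -5, -2, -1 are distinct and real, so A is diagonalisable and x(t) = e^{At} x(0) = V diag(e^{λ_i t}) V^{-1} x(0), where the columns of V are the eigenvectors.
λ = -5: A - (-5)I = [[8, 2, -3], [8, 8, -6], [16, 10, -9]]. v must be orthogonal to every row; (row 1) × (row 2) = [12, 24, 48], so take v_1 = [1, 2, 4]^T.
λ = -2: A - (-2)I = [[5, 2, -3], [8, 5, -6], [16, 10, -12]]. v must be orthogonal to every row; (row 1) × (row 2) = [3, 6, 9], so take v_2 = [-1, -2, -3]^T.
λ = -1: A - (-1)I = [[4, 2, -3], [8, 4, -6], [16, 10, -13]]. v must be orthogonal to every row; (row 1) × (row 3) = [4, 4, 8], so take v_3 = [-1, -1, -2]^T.
V = [v_1 v_2 v_3] = [[1, -1, -1], [2, -2, -1], [4, -3, -2]] has det V = -1, so V^{-1} = adj(V)/det V = [[-1, -1, 1], [0, -2, 1], [-2, 1, 0]].
Modal coordinates z(0) = V^{-1} x(0): (-1)·2 + (-1)·(-2) + 1·1 = 1; 0·2 + (-2)·(-2) + 1·1 = 5; (-2)·2 + 1·(-2) + 0·1 = -6; so z(0) = [1, 5, -6]^T.
x_1(t) = Σ_i (v_i)_1 · z_i(0) · e^{λ_i t} (row 1 of V times the modal terms).
x_1(0.5) = 1·1·e^{-5·0.5} + (-1)·5·e^{-2·0.5} + (-1)·(-6)·e^{-1·0.5} = 1·0.082085 + (-5)·0.367879 + 6·0.606531 = 1.8819.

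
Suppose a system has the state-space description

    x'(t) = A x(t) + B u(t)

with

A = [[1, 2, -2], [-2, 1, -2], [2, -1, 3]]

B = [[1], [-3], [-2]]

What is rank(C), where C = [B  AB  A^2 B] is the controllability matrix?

3

AB = [[-1], [-1], [-1]]
A^2B = [[-1], [3], [-4]]
Controllability matrix C = [B  AB  A^2B] = [[1, -1, -1], [-3, -1, 3], [-2, -1, -4]]
det(C) = 1·((-1)·(-4) - 3·(-1)) - (-1)·((-3)·(-4) - 3·(-2)) + (-1)·((-3)·(-1) - (-1)·(-2)) = 1·7 - (-1)·18 + (-1)·1 = 24 ≠ 0, so rank(C) = 3.
rank(C) = 3 = n, so the pair (A, B) is completely controllable.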